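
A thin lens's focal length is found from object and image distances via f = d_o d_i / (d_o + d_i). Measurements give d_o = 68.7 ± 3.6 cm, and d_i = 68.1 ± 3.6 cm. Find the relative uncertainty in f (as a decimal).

∂f/∂d_o = (d_i/(d_o+d_i))² = 0.248;  ∂f/∂d_i = (d_o/(d_o+d_i))² = 0.252
δf = √((∂f/∂d_o · δd_o)² + (∂f/∂d_i · δd_i)²) = √(0.796 + 0.824) = 1.27 cm
f = 34.2 cm, so δf/f = 1.27/34.2 = 0.0372.

0.0372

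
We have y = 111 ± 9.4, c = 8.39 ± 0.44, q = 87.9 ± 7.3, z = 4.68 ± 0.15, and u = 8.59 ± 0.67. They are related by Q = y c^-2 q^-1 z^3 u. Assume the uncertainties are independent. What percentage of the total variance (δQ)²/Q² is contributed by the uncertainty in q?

(δQ/Q)² = (1·δy/y)² + (-2·δc/c)² + (-1·δq/q)² + (3·δz/z)² + (1·δu/u)²
  y term: (1×0.0847)² = 0.00717
  c term: (-2×0.0524)² = 0.0110
  q term: (-1×0.0830)² = 0.00690
  z term: (3×0.0321)² = 0.00925
  u term: (1×0.0780)² = 0.00608
Total = 0.0404. Share from q = 0.00690/0.0404 = 0.171.

17.1%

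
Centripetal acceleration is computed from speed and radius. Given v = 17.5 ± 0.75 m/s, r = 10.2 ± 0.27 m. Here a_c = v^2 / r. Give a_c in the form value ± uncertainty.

Since a_c is a product/quotient, work with relative uncertainties:
  (2·δv/v)² = (2×0.0429)² = 0.00735;  (-1·δr/r)² = (-1×0.0265)² = 0.000701
δa_c/a_c = √(0.00805) = 0.0897
a_c = 30.0 m/s^2, so δa_c = 0.0897 × 30.0 = 2.69 m/s^2.

30.0 ± 2.69 m/s^2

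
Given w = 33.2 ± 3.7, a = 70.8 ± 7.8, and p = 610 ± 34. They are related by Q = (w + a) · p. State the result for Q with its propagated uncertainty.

63400 ± 6340

Let u = w + a = 104. δu = √(δw² + δa²) = √(13.7 + 60.8) = 8.63, so δu/u = 0.0830.
Q is then a monomial in u, p:
δQ/Q = √((δu/u)² + (1·δp/p)²) = √(0.00689 + 0.00311) = 0.1000
Q = 63400, so δQ = 0.1000 × 63400 = 6340.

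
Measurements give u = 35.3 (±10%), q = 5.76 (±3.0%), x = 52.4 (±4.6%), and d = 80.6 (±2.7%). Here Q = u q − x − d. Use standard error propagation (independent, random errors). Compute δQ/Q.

0.305

Let p = u·q = 203. δp/p = √((1·δu/u)² + (1·δq/q)²) = √(0.0100 + 0.000900) = 0.104, so δp = 21.2.
Q = p − x − d: δQ = √(δp² + δx² + δd²) = √(451 + 5.81 + 4.74) = 21.5
Q = 70.3, so δQ/Q = 21.5/70.3 = 0.305.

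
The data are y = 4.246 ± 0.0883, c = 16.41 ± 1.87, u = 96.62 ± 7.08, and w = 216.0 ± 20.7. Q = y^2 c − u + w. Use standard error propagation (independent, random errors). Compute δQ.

Let p = y^2·c = 295.8. δp/p = √((2·δy/y)² + (1·δc/c)²) = √(0.00173 + 0.0130) = 0.121, so δp = 35.9.
Q = p − u + w: δQ = √(δp² + δu² + δw²) = √(1290 + 50.1 + 428) = 42.0

42.0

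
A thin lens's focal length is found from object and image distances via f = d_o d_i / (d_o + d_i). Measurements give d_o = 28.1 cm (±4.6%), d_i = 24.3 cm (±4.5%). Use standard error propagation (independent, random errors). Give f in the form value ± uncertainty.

∂f/∂d_o = (d_i/(d_o+d_i))² = 0.215;  ∂f/∂d_i = (d_o/(d_o+d_i))² = 0.288
δf = √((∂f/∂d_o · δd_o)² + (∂f/∂d_i · δd_i)²) = √(0.0773 + 0.0989) = 0.420 cm
f = 13.0 cm.

13.0 ± 0.420 cm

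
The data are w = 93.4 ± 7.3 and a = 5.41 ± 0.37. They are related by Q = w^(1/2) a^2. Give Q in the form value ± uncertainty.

Since Q is a product/quotient, work with relative uncertainties:
  (½·δw/w)² = (0.5×0.0782)² = 0.00153;  (2·δa/a)² = (2×0.0684)² = 0.0187
δQ/Q = √(0.0202) = 0.142
Q = 283, so δQ = 0.142 × 283 = 40.2.

283 ± 40.2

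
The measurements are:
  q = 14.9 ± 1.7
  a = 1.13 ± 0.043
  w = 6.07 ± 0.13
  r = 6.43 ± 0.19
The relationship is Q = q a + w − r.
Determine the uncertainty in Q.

Let p = q·a = 16.8. δp/p = √((1·δq/q)² + (1·δa/a)²) = √(0.0130 + 0.00145) = 0.120, so δp = 2.03.
Q = p + w − r: δQ = √(δp² + δw² + δr²) = √(4.10 + 0.0169 + 0.0361) = 2.04

2.04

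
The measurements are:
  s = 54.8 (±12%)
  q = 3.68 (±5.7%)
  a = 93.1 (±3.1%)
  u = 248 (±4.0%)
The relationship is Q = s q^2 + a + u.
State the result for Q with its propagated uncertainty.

1080 ± 123

Let p = s·q^2 = 742. δp/p = √((1·δs/s)² + (2·δq/q)²) = √(0.0144 + 0.0130) = 0.166, so δp = 123.
Q = p + a + u: δQ = √(δp² + δa² + δu²) = √(15100 + 8.33 + 98.4) = 123
Q = 1080.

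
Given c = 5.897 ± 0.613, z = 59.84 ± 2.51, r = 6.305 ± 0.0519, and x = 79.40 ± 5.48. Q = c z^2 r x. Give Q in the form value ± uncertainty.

Since Q is a product/quotient, work with relative uncertainties:
  (1·δc/c)² = (1×0.104)² = 0.0108;  (2·δz/z)² = (2×0.0419)² = 0.00704;  (1·δr/r)² = (1×0.00823)² = 6.78e-05;  (1·δx/x)² = (1×0.0690)² = 0.00476
δQ/Q = √(0.0227) = 0.151
Q = 1.057e+07, so δQ = 0.151 × 1.057e+07 = 1.59e+06.

(1.057 ± 0.159) × 10^7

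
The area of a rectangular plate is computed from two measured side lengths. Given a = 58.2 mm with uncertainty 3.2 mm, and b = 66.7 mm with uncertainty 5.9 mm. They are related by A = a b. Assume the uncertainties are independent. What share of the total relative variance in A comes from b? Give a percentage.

(δA/A)² = (1·δa/a)² + (1·δb/b)²
  a term: (1×0.0550)² = 0.00302
  b term: (1×0.0885)² = 0.00782
Total = 0.0108. Share from b = 0.00782/0.0108 = 0.721.

72.1%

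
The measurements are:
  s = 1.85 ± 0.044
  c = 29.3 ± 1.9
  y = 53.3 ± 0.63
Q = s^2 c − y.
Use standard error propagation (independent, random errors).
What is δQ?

8.09

Let p = s^2·c = 100. δp/p = √((2·δs/s)² + (1·δc/c)²) = √(0.00226 + 0.00421) = 0.0804, so δp = 8.06.
Q = p − y: δQ = √(δp² + δy²) = √(65.0 + 0.397) = 8.09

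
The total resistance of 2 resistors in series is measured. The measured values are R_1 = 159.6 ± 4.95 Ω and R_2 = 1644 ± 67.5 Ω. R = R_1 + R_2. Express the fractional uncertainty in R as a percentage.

3.75%

For a sum/difference, combine absolute errors in quadrature:
  (δR_1)² = 24.5;  (δR_2)² = 4560
δR = √(4580) = 67.7 Ω
R = 1804 Ω, so δR/R = 67.7/1804 = 0.0375.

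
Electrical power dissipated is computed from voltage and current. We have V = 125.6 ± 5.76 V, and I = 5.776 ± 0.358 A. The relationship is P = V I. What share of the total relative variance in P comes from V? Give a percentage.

35.4%

(δP/P)² = (1·δV/V)² + (1·δI/I)²
  V term: (1×0.0459)² = 0.00210
  I term: (1×0.0620)² = 0.00384
Total = 0.00594. Share from V = 0.00210/0.00594 = 0.354.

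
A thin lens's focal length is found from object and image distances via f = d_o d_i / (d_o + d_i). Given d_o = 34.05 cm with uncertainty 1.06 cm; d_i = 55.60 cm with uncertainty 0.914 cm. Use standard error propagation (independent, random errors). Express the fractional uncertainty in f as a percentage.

∂f/∂d_o = (d_i/(d_o+d_i))² = 0.385;  ∂f/∂d_i = (d_o/(d_o+d_i))² = 0.144
δf = √((∂f/∂d_o · δd_o)² + (∂f/∂d_i · δd_i)²) = √(0.166 + 0.0174) = 0.429 cm
f = 21.12 cm, so δf/f = 0.429/21.12 = 0.0203.

2.03%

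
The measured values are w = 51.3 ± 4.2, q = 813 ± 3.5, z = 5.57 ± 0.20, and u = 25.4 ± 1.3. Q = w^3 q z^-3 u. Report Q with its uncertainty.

Relative error in a monomial: (δQ/Q)² = Σ (nᵢ · δxᵢ/xᵢ)².
  (3·δw/w)² = (3×0.0819)² = 0.0603;  (1·δq/q)² = (1×0.00431)² = 1.85e-05;  (-3·δz/z)² = (-3×0.0359)² = 0.0116;  (1·δu/u)² = (1×0.0512)² = 0.00262
δQ/Q = √(0.0746) = 0.273
Q = 1.61e+07, so δQ = 0.273 × 1.61e+07 = 4.41e+06.

(1.61 ± 0.441) × 10^7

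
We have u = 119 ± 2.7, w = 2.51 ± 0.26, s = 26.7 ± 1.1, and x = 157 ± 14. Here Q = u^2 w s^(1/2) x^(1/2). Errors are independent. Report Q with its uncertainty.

(2.30 ± 0.284) × 10^6

Q is a product of powers, so relative uncertainties combine in quadrature:
  (2·δu/u)² = (2×0.0227)² = 0.00206;  (1·δw/w)² = (1×0.104)² = 0.0107;  (½·δs/s)² = (0.5×0.0412)² = 0.000424;  (½·δx/x)² = (0.5×0.0892)² = 0.00199
δQ/Q = √(0.0152) = 0.123
Q = 2.3e+06, so δQ = 0.123 × 2.3e+06 = 2.84e+05.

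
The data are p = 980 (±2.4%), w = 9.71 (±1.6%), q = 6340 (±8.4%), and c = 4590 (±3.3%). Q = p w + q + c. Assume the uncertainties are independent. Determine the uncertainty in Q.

Let h = p·w = 9520. δh/h = √((1·δp/p)² + (1·δw/w)²) = √(0.000576 + 0.000256) = 0.0288, so δh = 274.
Q = h + q + c: δQ = √(δh² + δq² + δc²) = √(75300 + 2.84e+05 + 22900) = 618

618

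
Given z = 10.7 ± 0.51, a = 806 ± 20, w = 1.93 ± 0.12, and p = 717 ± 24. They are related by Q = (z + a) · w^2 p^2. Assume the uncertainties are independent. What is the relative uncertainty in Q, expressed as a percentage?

14.3%

Let u = z + a = 817. δu = √(δz² + δa²) = √(0.260 + 400) = 20.0, so δu/u = 0.0245.
Q is then a monomial in u, w, p:
δQ/Q = √((δu/u)² + (2·δw/w)² + (2·δp/p)²) = √(0.000600 + 0.0155 + 0.00448) = 0.143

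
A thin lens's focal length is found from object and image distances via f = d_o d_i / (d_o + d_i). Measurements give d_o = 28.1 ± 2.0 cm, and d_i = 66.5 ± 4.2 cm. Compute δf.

∂f/∂d_o = (d_i/(d_o+d_i))² = 0.494;  ∂f/∂d_i = (d_o/(d_o+d_i))² = 0.0882
δf = √((∂f/∂d_o · δd_o)² + (∂f/∂d_i · δd_i)²) = √(0.977 + 0.137) = 1.06 cm

1.06 cm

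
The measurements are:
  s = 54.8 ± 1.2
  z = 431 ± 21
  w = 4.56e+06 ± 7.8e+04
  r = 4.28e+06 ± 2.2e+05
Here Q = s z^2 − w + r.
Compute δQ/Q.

Let p = s·z^2 = 1.02e+07. δp/p = √((1·δs/s)² + (2·δz/z)²) = √(0.000480 + 0.00950) = 0.0999, so δp = 1.02e+06.
Q = p − w + r: δQ = √(δp² + δw² + δr²) = √(1.03e+12 + 6.08e+09 + 4.84e+10) = 1.04e+06
Q = 9.9e+06, so δQ/Q = 1.04e+06/9.9e+06 = 0.105.

0.105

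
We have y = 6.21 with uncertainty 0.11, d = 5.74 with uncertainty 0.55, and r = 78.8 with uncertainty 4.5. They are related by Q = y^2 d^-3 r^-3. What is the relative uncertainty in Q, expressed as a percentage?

33.7%

Products/powers → add relative errors in quadrature, weighted by exponent:
  (2·δy/y)² = (2×0.0177)² = 0.00126;  (-3·δd/d)² = (-3×0.0958)² = 0.0826;  (-3·δr/r)² = (-3×0.0571)² = 0.0294
δQ/Q = √(0.113) = 0.337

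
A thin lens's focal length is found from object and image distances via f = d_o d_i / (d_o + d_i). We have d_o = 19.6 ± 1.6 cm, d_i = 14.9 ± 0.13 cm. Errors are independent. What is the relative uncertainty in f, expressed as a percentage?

3.56%

∂f/∂d_o = (d_i/(d_o+d_i))² = 0.187;  ∂f/∂d_i = (d_o/(d_o+d_i))² = 0.323
δf = √((∂f/∂d_o · δd_o)² + (∂f/∂d_i · δd_i)²) = √(0.0891 + 0.00176) = 0.301 cm
f = 8.46 cm, so δf/f = 0.301/8.46 = 0.0356.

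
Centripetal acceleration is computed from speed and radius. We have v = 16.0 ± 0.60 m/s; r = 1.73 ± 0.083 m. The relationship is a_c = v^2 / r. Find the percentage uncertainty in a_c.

8.90%

Since a_c is a product/quotient, work with relative uncertainties:
  (2·δv/v)² = (2×0.0375)² = 0.00562;  (-1·δr/r)² = (-1×0.0480)² = 0.00230
δa_c/a_c = √(0.00793) = 0.0890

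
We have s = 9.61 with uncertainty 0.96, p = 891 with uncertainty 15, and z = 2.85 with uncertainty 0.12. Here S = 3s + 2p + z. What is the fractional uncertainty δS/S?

0.0166

S is a linear combination, so absolute uncertainties add in quadrature:
  (3·δs)² = 8.29;  (2·δp)² = 900;  (δz)² = 0.0144
δS = √(908) = 30.1
S = 1810, so δS/S = 30.1/1810 = 0.0166.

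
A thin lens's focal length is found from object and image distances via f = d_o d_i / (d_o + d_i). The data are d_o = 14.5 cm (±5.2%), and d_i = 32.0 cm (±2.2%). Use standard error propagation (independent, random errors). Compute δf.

∂f/∂d_o = (d_i/(d_o+d_i))² = 0.474;  ∂f/∂d_i = (d_o/(d_o+d_i))² = 0.0972
δf = √((∂f/∂d_o · δd_o)² + (∂f/∂d_i · δd_i)²) = √(0.128 + 0.00469) = 0.364 cm

0.364 cm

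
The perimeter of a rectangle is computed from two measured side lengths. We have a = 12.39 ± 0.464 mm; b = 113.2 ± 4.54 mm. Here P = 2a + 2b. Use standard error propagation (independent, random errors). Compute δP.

Each term contributes (cᵢ δxᵢ)² to (δP)²:
  (2·δa)² = 0.861;  (2·δb)² = 82.4
δP = √(83.3) = 9.13 mm

9.13 mm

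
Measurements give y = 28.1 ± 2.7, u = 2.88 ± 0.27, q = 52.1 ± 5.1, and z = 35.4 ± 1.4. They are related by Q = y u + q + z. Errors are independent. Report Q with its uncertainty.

168 ± 12.1

Let p = y·u = 80.9. δp/p = √((1·δy/y)² + (1·δu/u)²) = √(0.00923 + 0.00879) = 0.134, so δp = 10.9.
Q = p + q + z: δQ = √(δp² + δq² + δz²) = √(118 + 26.0 + 1.96) = 12.1
Q = 168.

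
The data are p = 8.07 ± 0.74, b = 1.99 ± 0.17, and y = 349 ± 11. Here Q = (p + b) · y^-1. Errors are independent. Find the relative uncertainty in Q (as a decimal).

0.0818

Let u = p + b = 10.1. δu = √(δp² + δb²) = √(0.548 + 0.0289) = 0.759, so δu/u = 0.0755.
Q is then a monomial in u, y:
δQ/Q = √((δu/u)² + (-1·δy/y)²) = √(0.00570 + 0.000993) = 0.0818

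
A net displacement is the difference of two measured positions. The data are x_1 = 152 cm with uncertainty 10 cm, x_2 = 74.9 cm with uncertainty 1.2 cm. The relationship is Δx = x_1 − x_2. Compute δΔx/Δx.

0.131

Δx is a linear combination, so absolute uncertainties add in quadrature:
  (δx_1)² = 100;  (δx_2)² = 1.44
δΔx = √(101) = 10.1 cm
Δx = 77.1 cm, so δΔx/Δx = 10.1/77.1 = 0.131.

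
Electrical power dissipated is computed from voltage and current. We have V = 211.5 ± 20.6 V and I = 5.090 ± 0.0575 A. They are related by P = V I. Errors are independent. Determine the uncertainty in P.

Each factor contributes (exponent × relative error)² to (δP/P)²:
  (1·δV/V)² = (1×0.0974)² = 0.00949;  (1·δI/I)² = (1×0.0113)² = 0.000128
δP/P = √(0.00961) = 0.0981
P = 1077 W, so δP = 0.0981 × 1077 = 106 W.

106 W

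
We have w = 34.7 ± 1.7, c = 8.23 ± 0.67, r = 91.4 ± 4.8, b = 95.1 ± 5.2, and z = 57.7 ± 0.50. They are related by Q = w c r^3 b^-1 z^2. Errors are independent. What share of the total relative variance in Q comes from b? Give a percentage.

8.05%

(δQ/Q)² = (1·δw/w)² + (1·δc/c)² + (3·δr/r)² + (-1·δb/b)² + (2·δz/z)²
  w term: (1×0.0490)² = 0.00240
  c term: (1×0.0814)² = 0.00663
  r term: (3×0.0525)² = 0.0248
  b term: (-1×0.0547)² = 0.00299
  z term: (2×0.00867)² = 0.000300
Total = 0.0371. Share from b = 0.00299/0.0371 = 0.0805.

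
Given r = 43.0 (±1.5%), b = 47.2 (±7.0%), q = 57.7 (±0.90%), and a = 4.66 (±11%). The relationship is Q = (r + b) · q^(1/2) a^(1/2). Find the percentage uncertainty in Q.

Let u = r + b = 90.2. δu = √(δr² + δb²) = √(0.416 + 10.9) = 3.37, so δu/u = 0.0373.
Q is then a monomial in u, q, a:
δQ/Q = √((δu/u)² + (½·δq/q)² + (½·δa/a)²) = √(0.00139 + 2.03e-05 + 0.00303) = 0.0666

6.66%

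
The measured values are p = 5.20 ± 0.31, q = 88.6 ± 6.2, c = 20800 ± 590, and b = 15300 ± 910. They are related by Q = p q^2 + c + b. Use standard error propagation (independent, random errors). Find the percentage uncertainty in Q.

8.20%

Let w = p·q^2 = 40800. δw/w = √((1·δp/p)² + (2·δq/q)²) = √(0.00355 + 0.0196) = 0.152, so δw = 6210.
Q = w + c + b: δQ = √(δw² + δc² + δb²) = √(3.86e+07 + 3.48e+05 + 8.28e+05) = 6300
Q = 76900, so δQ/Q = 6300/76900 = 0.0820.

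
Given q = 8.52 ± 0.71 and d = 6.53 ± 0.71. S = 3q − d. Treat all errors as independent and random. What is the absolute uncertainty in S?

2.25

For a sum/difference, combine absolute errors in quadrature:
  (3·δq)² = 4.54;  (δd)² = 0.504
δS = √(5.04) = 2.25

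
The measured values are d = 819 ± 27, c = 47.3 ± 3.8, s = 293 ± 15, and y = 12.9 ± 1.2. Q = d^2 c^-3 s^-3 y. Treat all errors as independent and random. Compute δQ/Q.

Each factor contributes (exponent × relative error)² to (δQ/Q)²:
  (2·δd/d)² = (2×0.0330)² = 0.00435;  (-3·δc/c)² = (-3×0.0803)² = 0.0581;  (-3·δs/s)² = (-3×0.0512)² = 0.0236;  (1·δy/y)² = (1×0.0930)² = 0.00865
δQ/Q = √(0.0947) = 0.308

0.308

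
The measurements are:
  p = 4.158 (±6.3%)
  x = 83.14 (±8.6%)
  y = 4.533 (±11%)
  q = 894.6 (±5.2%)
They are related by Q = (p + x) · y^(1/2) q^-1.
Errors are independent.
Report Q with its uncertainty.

0.2078 ± 0.0232

Let u = p + x = 87.30. δu = √(δp² + δx²) = √(0.0686 + 51.1) = 7.15, so δu/u = 0.0820.
Q is then a monomial in u, y, q:
δQ/Q = √((δu/u)² + (½·δy/y)² + (-1·δq/q)²) = √(0.00672 + 0.00302 + 0.00270) = 0.112
Q = 0.2078, so δQ = 0.112 × 0.2078 = 0.0232.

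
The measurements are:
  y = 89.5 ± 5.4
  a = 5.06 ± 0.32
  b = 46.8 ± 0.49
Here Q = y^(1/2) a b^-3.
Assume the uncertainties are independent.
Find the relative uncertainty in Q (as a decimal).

Products/powers → add relative errors in quadrature, weighted by exponent:
  (½·δy/y)² = (0.5×0.0603)² = 0.000910;  (1·δa/a)² = (1×0.0632)² = 0.00400;  (-3·δb/b)² = (-3×0.0105)² = 0.000987
δQ/Q = √(0.00590) = 0.0768

0.0768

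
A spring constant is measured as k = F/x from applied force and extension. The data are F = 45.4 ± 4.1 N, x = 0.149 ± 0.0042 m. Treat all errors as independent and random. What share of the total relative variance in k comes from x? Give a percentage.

8.88%

(δk/k)² = (1·δF/F)² + (-1·δx/x)²
  F term: (1×0.0903)² = 0.00816
  x term: (-1×0.0282)² = 0.000795
Total = 0.00895. Share from x = 0.000795/0.00895 = 0.0888.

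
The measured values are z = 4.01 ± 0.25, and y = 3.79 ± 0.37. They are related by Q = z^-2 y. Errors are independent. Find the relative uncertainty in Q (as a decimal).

0.158

Products/powers → add relative errors in quadrature, weighted by exponent:
  (-2·δz/z)² = (-2×0.0623)² = 0.0155;  (1·δy/y)² = (1×0.0976)² = 0.00953
δQ/Q = √(0.0251) = 0.158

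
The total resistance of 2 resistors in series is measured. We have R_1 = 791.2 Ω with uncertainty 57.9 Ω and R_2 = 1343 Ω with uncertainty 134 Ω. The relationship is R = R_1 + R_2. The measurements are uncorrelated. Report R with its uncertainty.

Absolute uncertainties add in quadrature for a linear combination:
  (δR_1)² = 3350;  (δR_2)² = 18000
δR = √(21300) = 146 Ω
R = 2134 Ω.

2134 ± 146 Ω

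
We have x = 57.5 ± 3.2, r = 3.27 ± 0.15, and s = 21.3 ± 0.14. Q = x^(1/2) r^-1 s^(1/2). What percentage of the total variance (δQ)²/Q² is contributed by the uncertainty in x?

(δQ/Q)² = (½·δx/x)² + (-1·δr/r)² + (½·δs/s)²
  x term: (0.5×0.0557)² = 0.000774
  r term: (-1×0.0459)² = 0.00210
  s term: (0.5×0.00657)² = 1.08e-05
Total = 0.00289. Share from x = 0.000774/0.00289 = 0.268.

26.8%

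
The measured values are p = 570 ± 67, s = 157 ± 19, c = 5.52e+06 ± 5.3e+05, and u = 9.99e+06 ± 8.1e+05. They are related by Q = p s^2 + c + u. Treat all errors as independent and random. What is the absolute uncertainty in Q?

3.9e+06

Let w = p·s^2 = 1.4e+07. δw/w = √((1·δp/p)² + (2·δs/s)²) = √(0.0138 + 0.0586) = 0.269, so δw = 3.78e+06.
Q = w + c + u: δQ = √(δw² + δc² + δu²) = √(1.43e+13 + 2.81e+11 + 6.56e+11) = 3.9e+06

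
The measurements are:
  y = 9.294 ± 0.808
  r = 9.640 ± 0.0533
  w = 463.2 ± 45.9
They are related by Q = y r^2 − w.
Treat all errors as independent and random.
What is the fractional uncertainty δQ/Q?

Let p = y·r^2 = 863.7. δp/p = √((1·δy/y)² + (2·δr/r)²) = √(0.00756 + 0.000122) = 0.0876, so δp = 75.7.
Q = p − w: δQ = √(δp² + δw²) = √(5730 + 2110) = 88.5
Q = 400.5, so δQ/Q = 88.5/400.5 = 0.221.

0.221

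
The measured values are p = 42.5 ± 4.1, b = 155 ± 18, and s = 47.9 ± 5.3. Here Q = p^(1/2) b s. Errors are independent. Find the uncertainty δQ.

8110

Each factor contributes (exponent × relative error)² to (δQ/Q)²:
  (½·δp/p)² = (0.5×0.0965)² = 0.00233;  (1·δb/b)² = (1×0.116)² = 0.0135;  (1·δs/s)² = (1×0.111)² = 0.0122
δQ/Q = √(0.0281) = 0.167
Q = 48400, so δQ = 0.167 × 48400 = 8110.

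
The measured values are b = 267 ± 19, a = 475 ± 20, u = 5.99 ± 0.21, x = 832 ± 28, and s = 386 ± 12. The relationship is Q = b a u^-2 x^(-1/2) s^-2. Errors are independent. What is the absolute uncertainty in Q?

Relative error in a monomial: (δQ/Q)² = Σ (nᵢ · δxᵢ/xᵢ)².
  (1·δb/b)² = (1×0.0712)² = 0.00506;  (1·δa/a)² = (1×0.0421)² = 0.00177;  (-2·δu/u)² = (-2×0.0351)² = 0.00492;  (−½·δx/x)² = (-0.5×0.0337)² = 0.000283;  (-2·δs/s)² = (-2×0.0311)² = 0.00387
δQ/Q = √(0.0159) = 0.126
Q = 0.000822, so δQ = 0.126 × 0.000822 = 0.000104.

0.000104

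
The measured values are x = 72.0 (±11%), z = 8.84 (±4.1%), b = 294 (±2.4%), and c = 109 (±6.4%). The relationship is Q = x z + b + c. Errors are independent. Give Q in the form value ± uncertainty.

Let p = x·z = 636. δp/p = √((1·δx/x)² + (1·δz/z)²) = √(0.0121 + 0.00168) = 0.117, so δp = 74.7.
Q = p + b + c: δQ = √(δp² + δb² + δc²) = √(5580 + 49.8 + 48.7) = 75.4
Q = 1040.

1040 ± 75.4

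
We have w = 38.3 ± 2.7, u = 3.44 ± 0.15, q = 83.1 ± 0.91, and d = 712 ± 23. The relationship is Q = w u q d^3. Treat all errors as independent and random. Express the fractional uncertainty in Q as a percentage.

Since Q is a product/quotient, work with relative uncertainties:
  (1·δw/w)² = (1×0.0705)² = 0.00497;  (1·δu/u)² = (1×0.0436)² = 0.00190;  (1·δq/q)² = (1×0.0110)² = 0.000120;  (3·δd/d)² = (3×0.0323)² = 0.00939
δQ/Q = √(0.0164) = 0.128

12.8%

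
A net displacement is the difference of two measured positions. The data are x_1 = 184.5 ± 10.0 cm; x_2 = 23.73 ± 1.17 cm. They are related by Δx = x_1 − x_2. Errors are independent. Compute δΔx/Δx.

0.0626

Absolute uncertainties add in quadrature for a linear combination:
  (δx_1)² = 100;  (δx_2)² = 1.37
δΔx = √(101) = 10.1 cm
Δx = 160.8 cm, so δΔx/Δx = 10.1/160.8 = 0.0626.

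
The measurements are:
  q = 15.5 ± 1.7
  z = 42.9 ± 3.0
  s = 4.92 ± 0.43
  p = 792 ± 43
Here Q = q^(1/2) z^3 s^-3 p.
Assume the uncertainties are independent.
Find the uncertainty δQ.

7.12e+05

Relative error in a monomial: (δQ/Q)² = Σ (nᵢ · δxᵢ/xᵢ)².
  (½·δq/q)² = (0.5×0.110)² = 0.00301;  (3·δz/z)² = (3×0.0699)² = 0.0440;  (-3·δs/s)² = (-3×0.0874)² = 0.0687;  (1·δp/p)² = (1×0.0543)² = 0.00295
δQ/Q = √(0.119) = 0.345
Q = 2.07e+06, so δQ = 0.345 × 2.07e+06 = 7.12e+05.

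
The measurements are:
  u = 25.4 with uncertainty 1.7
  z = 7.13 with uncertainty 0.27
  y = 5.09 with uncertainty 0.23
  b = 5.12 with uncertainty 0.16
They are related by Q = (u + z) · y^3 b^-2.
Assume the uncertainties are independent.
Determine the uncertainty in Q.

Let w = u + z = 32.5. δw = √(δu² + δz²) = √(2.89 + 0.0729) = 1.72, so δw/w = 0.0529.
Q is then a monomial in w, y, b:
δQ/Q = √((δw/w)² + (3·δy/y)² + (-2·δb/b)²) = √(0.00280 + 0.0184 + 0.00391) = 0.158
Q = 164, so δQ = 0.158 × 164 = 25.9.

25.9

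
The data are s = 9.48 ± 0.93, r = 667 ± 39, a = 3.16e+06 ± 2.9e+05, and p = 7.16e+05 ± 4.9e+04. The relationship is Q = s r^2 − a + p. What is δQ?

Let w = s·r^2 = 4.22e+06. δw/w = √((1·δs/s)² + (2·δr/r)²) = √(0.00962 + 0.0137) = 0.153, so δw = 6.44e+05.
Q = w − a + p: δQ = √(δw² + δa² + δp²) = √(4.14e+11 + 8.41e+10 + 2.4e+09) = 7.08e+05

7.08e+05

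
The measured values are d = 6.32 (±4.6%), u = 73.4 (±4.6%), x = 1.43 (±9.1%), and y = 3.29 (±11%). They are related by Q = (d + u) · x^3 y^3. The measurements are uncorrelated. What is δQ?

3570

Let w = d + u = 79.7. δw = √(δd² + δu²) = √(0.0845 + 11.4) = 3.39, so δw/w = 0.0425.
Q is then a monomial in w, x, y:
δQ/Q = √((δw/w)² + (3·δx/x)² + (3·δy/y)²) = √(0.00181 + 0.0745 + 0.109) = 0.430
Q = 8300, so δQ = 0.430 × 8300 = 3570.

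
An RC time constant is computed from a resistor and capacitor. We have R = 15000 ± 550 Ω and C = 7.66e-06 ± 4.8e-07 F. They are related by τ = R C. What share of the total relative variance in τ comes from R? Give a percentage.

25.5%

(δτ/τ)² = (1·δR/R)² + (1·δC/C)²
  R term: (1×0.0367)² = 0.00134
  C term: (1×0.0627)² = 0.00393
Total = 0.00527. Share from R = 0.00134/0.00527 = 0.255.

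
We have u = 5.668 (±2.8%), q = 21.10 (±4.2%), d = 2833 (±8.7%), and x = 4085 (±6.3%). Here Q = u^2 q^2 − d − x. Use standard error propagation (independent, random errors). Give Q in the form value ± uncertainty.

7385 ± 1490

Let p = u^2·q^2 = 14300. δp/p = √((2·δu/u)² + (2·δq/q)²) = √(0.00314 + 0.00706) = 0.101, so δp = 1440.
Q = p − d − x: δQ = √(δp² + δd² + δx²) = √(2.09e+06 + 60700 + 66200) = 1490
Q = 7385.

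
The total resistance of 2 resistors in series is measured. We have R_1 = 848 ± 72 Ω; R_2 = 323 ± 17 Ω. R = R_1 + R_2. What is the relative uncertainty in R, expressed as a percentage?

Each term contributes (cᵢ δxᵢ)² to (δR)²:
  (δR_1)² = 5180;  (δR_2)² = 289
δR = √(5470) = 74.0 Ω
R = 1170 Ω, so δR/R = 74.0/1170 = 0.0632.

6.32%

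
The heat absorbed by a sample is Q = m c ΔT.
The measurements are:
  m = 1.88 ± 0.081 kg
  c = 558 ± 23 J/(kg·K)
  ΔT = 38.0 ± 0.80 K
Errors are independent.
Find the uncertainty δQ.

Each factor contributes (exponent × relative error)² to (δQ/Q)²:
  (1·δm/m)² = (1×0.0431)² = 0.00186;  (1·δc/c)² = (1×0.0412)² = 0.00170;  (1·δΔT/ΔT)² = (1×0.0211)² = 0.000443
δQ/Q = √(0.00400) = 0.0632
Q = 39900 J, so δQ = 0.0632 × 39900 = 2520 J.

2520 J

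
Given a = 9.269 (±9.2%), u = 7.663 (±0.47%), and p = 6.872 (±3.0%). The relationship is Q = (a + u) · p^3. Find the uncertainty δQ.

567

Let w = a + u = 16.93. δw = √(δa² + δu²) = √(0.727 + 0.00130) = 0.854, so δw/w = 0.0504.
Q is then a monomial in w, p:
δQ/Q = √((δw/w)² + (3·δp/p)²) = √(0.00254 + 0.00810) = 0.103
Q = 5495, so δQ = 0.103 × 5495 = 567.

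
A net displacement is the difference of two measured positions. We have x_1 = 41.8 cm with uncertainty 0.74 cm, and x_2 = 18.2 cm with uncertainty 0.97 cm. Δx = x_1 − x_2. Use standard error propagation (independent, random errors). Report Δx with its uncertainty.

23.6 ± 1.22 cm

For a sum/difference, combine absolute errors in quadrature:
  (δx_1)² = 0.548;  (δx_2)² = 0.941
δΔx = √(1.49) = 1.22 cm
Δx = 23.6 cm.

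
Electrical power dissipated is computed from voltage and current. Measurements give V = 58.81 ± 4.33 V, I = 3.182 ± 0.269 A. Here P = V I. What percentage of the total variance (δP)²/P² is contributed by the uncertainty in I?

56.9%

(δP/P)² = (1·δV/V)² + (1·δI/I)²
  V term: (1×0.0736)² = 0.00542
  I term: (1×0.0845)² = 0.00715
Total = 0.0126. Share from I = 0.00715/0.0126 = 0.569.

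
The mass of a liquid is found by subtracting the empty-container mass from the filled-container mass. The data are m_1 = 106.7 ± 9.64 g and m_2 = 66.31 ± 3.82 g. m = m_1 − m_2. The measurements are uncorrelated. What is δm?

m is a linear combination, so absolute uncertainties add in quadrature:
  (δm_1)² = 92.9;  (δm_2)² = 14.6
δm = √(108) = 10.4 g

10.4 g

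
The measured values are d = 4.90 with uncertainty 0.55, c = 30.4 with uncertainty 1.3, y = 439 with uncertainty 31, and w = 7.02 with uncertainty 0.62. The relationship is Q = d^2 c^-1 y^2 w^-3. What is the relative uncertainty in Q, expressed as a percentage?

For a monomial Q ∝ d^2, c^-1, y^2, w^-3, fractional errors add in quadrature:
  (2·δd/d)² = (2×0.112)² = 0.0504;  (-1·δc/c)² = (-1×0.0428)² = 0.00183;  (2·δy/y)² = (2×0.0706)² = 0.0199;  (-3·δw/w)² = (-3×0.0883)² = 0.0702
δQ/Q = √(0.142) = 0.377

37.7%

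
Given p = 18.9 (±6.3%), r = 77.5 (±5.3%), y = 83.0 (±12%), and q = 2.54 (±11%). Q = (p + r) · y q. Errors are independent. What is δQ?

Let u = p + r = 96.4. δu = √(δp² + δr²) = √(1.42 + 16.9) = 4.28, so δu/u = 0.0444.
Q is then a monomial in u, y, q:
δQ/Q = √((δu/u)² + (1·δy/y)² + (1·δq/q)²) = √(0.00197 + 0.0144 + 0.0121) = 0.169
Q = 20300, so δQ = 0.169 × 20300 = 3430.

3430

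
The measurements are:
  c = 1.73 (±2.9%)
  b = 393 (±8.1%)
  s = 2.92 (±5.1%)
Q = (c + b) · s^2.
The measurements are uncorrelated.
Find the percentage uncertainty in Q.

Let u = c + b = 395. δu = √(δc² + δb²) = √(0.00252 + 1010) = 31.8, so δu/u = 0.0806.
Q is then a monomial in u, s:
δQ/Q = √((δu/u)² + (2·δs/s)²) = √(0.00650 + 0.0104) = 0.130

13.0%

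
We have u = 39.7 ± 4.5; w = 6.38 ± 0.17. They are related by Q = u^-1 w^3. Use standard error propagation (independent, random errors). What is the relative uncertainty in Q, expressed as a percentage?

13.9%

Since Q is a product/quotient, work with relative uncertainties:
  (-1·δu/u)² = (-1×0.113)² = 0.0128;  (3·δw/w)² = (3×0.0266)² = 0.00639
δQ/Q = √(0.0192) = 0.139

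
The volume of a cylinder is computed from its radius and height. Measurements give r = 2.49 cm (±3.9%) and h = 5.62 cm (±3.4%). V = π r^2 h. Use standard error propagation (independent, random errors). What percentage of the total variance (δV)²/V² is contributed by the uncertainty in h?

16.0%

(δV/V)² = (2·δr/r)² + (1·δh/h)²
  r term: (2×0.0390)² = 0.00608
  h term: (1×0.0340)² = 0.00116
Total = 0.00724. Share from h = 0.00116/0.00724 = 0.160.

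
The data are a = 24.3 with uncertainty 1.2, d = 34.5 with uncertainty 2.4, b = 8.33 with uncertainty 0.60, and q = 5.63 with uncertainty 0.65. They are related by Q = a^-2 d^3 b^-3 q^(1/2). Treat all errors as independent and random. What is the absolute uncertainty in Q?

Each factor contributes (exponent × relative error)² to (δQ/Q)²:
  (-2·δa/a)² = (-2×0.0494)² = 0.00975;  (3·δd/d)² = (3×0.0696)² = 0.0436;  (-3·δb/b)² = (-3×0.0720)² = 0.0467;  (½·δq/q)² = (0.5×0.115)² = 0.00333
δQ/Q = √(0.103) = 0.321
Q = 0.285, so δQ = 0.321 × 0.285 = 0.0918.

0.0918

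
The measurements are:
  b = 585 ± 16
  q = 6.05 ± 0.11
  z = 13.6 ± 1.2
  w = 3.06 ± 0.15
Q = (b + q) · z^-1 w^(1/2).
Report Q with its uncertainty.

Let u = b + q = 591. δu = √(δb² + δq²) = √(256 + 0.0121) = 16.0, so δu/u = 0.0271.
Q is then a monomial in u, z, w:
δQ/Q = √((δu/u)² + (-1·δz/z)² + (½·δw/w)²) = √(0.000733 + 0.00779 + 0.000601) = 0.0955
Q = 76.0, so δQ = 0.0955 × 76.0 = 7.26.

76.0 ± 7.26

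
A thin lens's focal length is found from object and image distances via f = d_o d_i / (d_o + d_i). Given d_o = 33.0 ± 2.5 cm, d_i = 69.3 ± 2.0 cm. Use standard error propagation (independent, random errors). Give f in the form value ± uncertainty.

∂f/∂d_o = (d_i/(d_o+d_i))² = 0.459;  ∂f/∂d_i = (d_o/(d_o+d_i))² = 0.104
δf = √((∂f/∂d_o · δd_o)² + (∂f/∂d_i · δd_i)²) = √(1.32 + 0.0433) = 1.17 cm
f = 22.4 cm.

22.4 ± 1.17 cm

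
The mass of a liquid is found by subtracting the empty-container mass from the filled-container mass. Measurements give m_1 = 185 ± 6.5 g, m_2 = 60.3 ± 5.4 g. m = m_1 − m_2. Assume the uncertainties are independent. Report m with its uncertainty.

For a sum/difference, combine absolute errors in quadrature:
  (δm_1)² = 42.2;  (δm_2)² = 29.2
δm = √(71.4) = 8.45 g
m = 125 g.

125 ± 8.45 g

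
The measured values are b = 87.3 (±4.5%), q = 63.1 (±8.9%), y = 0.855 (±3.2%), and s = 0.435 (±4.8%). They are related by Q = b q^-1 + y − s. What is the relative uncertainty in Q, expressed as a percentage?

Let p = b·q^-1 = 1.38. δp/p = √((1·δb/b)² + (-1·δq/q)²) = √(0.00202 + 0.00792) = 0.0997, so δp = 0.138.
Q = p + y − s: δQ = √(δp² + δy² + δs²) = √(0.0190 + 0.000749 + 0.000436) = 0.142
Q = 1.80, so δQ/Q = 0.142/1.80 = 0.0788.

7.88%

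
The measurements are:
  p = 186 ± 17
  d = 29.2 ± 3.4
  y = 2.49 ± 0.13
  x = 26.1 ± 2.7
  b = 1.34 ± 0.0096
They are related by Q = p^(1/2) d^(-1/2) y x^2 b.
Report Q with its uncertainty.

Since Q is a product/quotient, work with relative uncertainties:
  (½·δp/p)² = (0.5×0.0914)² = 0.00209;  (−½·δd/d)² = (-0.5×0.116)² = 0.00339;  (1·δy/y)² = (1×0.0522)² = 0.00273;  (2·δx/x)² = (2×0.103)² = 0.0428;  (1·δb/b)² = (1×0.00716)² = 5.13e-05
δQ/Q = √(0.0511) = 0.226
Q = 5740, so δQ = 0.226 × 5740 = 1300.

5740 ± 1300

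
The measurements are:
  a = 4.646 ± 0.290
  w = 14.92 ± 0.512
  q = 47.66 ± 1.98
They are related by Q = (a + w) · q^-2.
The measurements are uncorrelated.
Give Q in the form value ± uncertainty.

0.008614 ± 0.000761

Let u = a + w = 19.57. δu = √(δa² + δw²) = √(0.0841 + 0.262) = 0.588, so δu/u = 0.0301.
Q is then a monomial in u, q:
δQ/Q = √((δu/u)² + (-2·δq/q)²) = √(0.000904 + 0.00690) = 0.0884
Q = 0.008614, so δQ = 0.0884 × 0.008614 = 0.000761.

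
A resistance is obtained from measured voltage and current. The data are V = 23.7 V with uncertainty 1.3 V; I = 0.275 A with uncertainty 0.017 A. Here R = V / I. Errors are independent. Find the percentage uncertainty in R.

Since R is a product/quotient, work with relative uncertainties:
  (1·δV/V)² = (1×0.0549)² = 0.00301;  (-1·δI/I)² = (-1×0.0618)² = 0.00382
δR/R = √(0.00683) = 0.0826

8.26%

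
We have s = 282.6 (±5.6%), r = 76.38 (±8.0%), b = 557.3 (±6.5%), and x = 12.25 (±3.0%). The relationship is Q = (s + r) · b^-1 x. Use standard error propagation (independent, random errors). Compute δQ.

Let u = s + r = 359.0. δu = √(δs² + δr²) = √(250 + 37.3) = 17.0, so δu/u = 0.0473.
Q is then a monomial in u, b, x:
δQ/Q = √((δu/u)² + (-1·δb/b)² + (1·δx/x)²) = √(0.00223 + 0.00423 + 0.000900) = 0.0858
Q = 7.891, so δQ = 0.0858 × 7.891 = 0.677.

0.677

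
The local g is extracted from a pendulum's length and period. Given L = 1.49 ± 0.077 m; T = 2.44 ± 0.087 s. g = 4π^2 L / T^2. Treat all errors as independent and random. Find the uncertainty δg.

Each factor contributes (exponent × relative error)² to (δg/g)²:
  (1·δL/L)² = (1×0.0517)² = 0.00267;  (-2·δT/T)² = (-2×0.0357)² = 0.00509
δg/g = √(0.00776) = 0.0881
g = 9.88 m/s^2, so δg = 0.0881 × 9.88 = 0.870 m/s^2.

0.870 m/s^2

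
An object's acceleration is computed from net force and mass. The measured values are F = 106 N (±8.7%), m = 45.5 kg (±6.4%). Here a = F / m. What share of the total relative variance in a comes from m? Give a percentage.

35.1%

(δa/a)² = (1·δF/F)² + (-1·δm/m)²
  F term: (1×0.0870)² = 0.00757
  m term: (-1×0.0640)² = 0.00410
Total = 0.0117. Share from m = 0.00410/0.0117 = 0.351.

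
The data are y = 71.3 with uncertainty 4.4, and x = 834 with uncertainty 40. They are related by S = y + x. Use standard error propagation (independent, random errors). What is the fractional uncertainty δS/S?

Absolute uncertainties add in quadrature for a linear combination:
  (δy)² = 19.4;  (δx)² = 1600
δS = √(1620) = 40.2
S = 905, so δS/S = 40.2/905 = 0.0445.

0.0445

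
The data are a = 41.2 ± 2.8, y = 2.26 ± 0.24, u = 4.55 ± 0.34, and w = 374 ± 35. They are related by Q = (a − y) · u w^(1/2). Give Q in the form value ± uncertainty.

Let h = a − y = 38.9. δh = √(δa² + δy²) = √(7.84 + 0.0576) = 2.81, so δh/h = 0.0722.
Q is then a monomial in h, u, w:
δQ/Q = √((δh/h)² + (1·δu/u)² + (½·δw/w)²) = √(0.00521 + 0.00558 + 0.00219) = 0.114
Q = 3430, so δQ = 0.114 × 3430 = 390.

3430 ± 390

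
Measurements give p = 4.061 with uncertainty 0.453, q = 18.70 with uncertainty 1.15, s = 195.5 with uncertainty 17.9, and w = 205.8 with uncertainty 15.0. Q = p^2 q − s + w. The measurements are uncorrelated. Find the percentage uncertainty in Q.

23.6%

Let h = p^2·q = 308.4. δh/h = √((2·δp/p)² + (1·δq/q)²) = √(0.0498 + 0.00378) = 0.231, so δh = 71.4.
Q = h − s + w: δQ = √(δh² + δs² + δw²) = √(5090 + 320 + 225) = 75.1
Q = 318.7, so δQ/Q = 75.1/318.7 = 0.236.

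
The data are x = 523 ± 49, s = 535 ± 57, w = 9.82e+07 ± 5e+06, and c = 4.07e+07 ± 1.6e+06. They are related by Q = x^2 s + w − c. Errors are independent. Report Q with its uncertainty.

Let p = x^2·s = 1.46e+08. δp/p = √((2·δx/x)² + (1·δs/s)²) = √(0.0351 + 0.0114) = 0.216, so δp = 3.15e+07.
Q = p + w − c: δQ = √(δp² + δw² + δc²) = √(9.95e+14 + 2.5e+13 + 2.56e+12) = 3.2e+07
Q = 2.04e+08.

(2.04 ± 0.320) × 10^8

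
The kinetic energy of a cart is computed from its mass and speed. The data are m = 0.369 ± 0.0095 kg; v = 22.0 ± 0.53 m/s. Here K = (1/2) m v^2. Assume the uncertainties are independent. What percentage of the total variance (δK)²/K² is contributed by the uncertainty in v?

(δK/K)² = (1·δm/m)² + (2·δv/v)²
  m term: (1×0.0257)² = 0.000663
  v term: (2×0.0241)² = 0.00232
Total = 0.00298. Share from v = 0.00232/0.00298 = 0.778.

77.8%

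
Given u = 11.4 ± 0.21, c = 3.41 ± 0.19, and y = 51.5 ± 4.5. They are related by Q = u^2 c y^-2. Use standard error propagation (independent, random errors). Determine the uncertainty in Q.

0.0313

Each factor contributes (exponent × relative error)² to (δQ/Q)²:
  (2·δu/u)² = (2×0.0184)² = 0.00136;  (1·δc/c)² = (1×0.0557)² = 0.00310;  (-2·δy/y)² = (-2×0.0874)² = 0.0305
δQ/Q = √(0.0350) = 0.187
Q = 0.167, so δQ = 0.187 × 0.167 = 0.0313.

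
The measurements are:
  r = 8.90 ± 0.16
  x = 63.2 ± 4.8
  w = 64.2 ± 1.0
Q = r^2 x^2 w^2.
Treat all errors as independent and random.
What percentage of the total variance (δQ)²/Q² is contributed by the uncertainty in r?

5.10%

(δQ/Q)² = (2·δr/r)² + (2·δx/x)² + (2·δw/w)²
  r term: (2×0.0180)² = 0.00129
  x term: (2×0.0759)² = 0.0231
  w term: (2×0.0156)² = 0.000970
Total = 0.0253. Share from r = 0.00129/0.0253 = 0.0510.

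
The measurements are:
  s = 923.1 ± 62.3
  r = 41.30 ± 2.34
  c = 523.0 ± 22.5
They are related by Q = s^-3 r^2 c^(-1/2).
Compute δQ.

Q is a product of powers, so relative uncertainties combine in quadrature:
  (-3·δs/s)² = (-3×0.0675)² = 0.0410;  (2·δr/r)² = (2×0.0567)² = 0.0128;  (−½·δc/c)² = (-0.5×0.0430)² = 0.000463
δQ/Q = √(0.0543) = 0.233
Q = 9.482e-08, so δQ = 0.233 × 9.482e-08 = 2.21e-08.

2.21e-08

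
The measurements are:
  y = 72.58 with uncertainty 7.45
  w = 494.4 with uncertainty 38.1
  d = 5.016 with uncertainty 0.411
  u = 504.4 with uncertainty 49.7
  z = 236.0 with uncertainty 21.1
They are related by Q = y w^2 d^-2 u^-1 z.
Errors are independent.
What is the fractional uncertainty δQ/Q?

Relative error in a monomial: (δQ/Q)² = Σ (nᵢ · δxᵢ/xᵢ)².
  (1·δy/y)² = (1×0.103)² = 0.0105;  (2·δw/w)² = (2×0.0771)² = 0.0238;  (-2·δd/d)² = (-2×0.0819)² = 0.0269;  (-1·δu/u)² = (-1×0.0985)² = 0.00971;  (1·δz/z)² = (1×0.0894)² = 0.00799
δQ/Q = √(0.0788) = 0.281

0.281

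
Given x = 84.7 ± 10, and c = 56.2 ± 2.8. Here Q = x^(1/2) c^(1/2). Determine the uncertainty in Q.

Each factor contributes (exponent × relative error)² to (δQ/Q)²:
  (½·δx/x)² = (0.5×0.118)² = 0.00348;  (½·δc/c)² = (0.5×0.0498)² = 0.000621
δQ/Q = √(0.00411) = 0.0641
Q = 69.0, so δQ = 0.0641 × 69.0 = 4.42.

4.42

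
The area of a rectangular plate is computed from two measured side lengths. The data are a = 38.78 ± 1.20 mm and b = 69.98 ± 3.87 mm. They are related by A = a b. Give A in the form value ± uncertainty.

Each factor contributes (exponent × relative error)² to (δA/A)²:
  (1·δa/a)² = (1×0.0309)² = 0.000958;  (1·δb/b)² = (1×0.0553)² = 0.00306
δA/A = √(0.00402) = 0.0634
A = 2714 mm^2, so δA = 0.0634 × 2714 = 172 mm^2.

2714 ± 172 mm^2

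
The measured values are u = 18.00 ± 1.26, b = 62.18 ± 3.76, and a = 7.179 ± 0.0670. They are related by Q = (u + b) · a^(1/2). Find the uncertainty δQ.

Let w = u + b = 80.18. δw = √(δu² + δb²) = √(1.59 + 14.1) = 3.97, so δw/w = 0.0495.
Q is then a monomial in w, a:
δQ/Q = √((δw/w)² + (½·δa/a)²) = √(0.00245 + 2.18e-05) = 0.0497
Q = 214.8, so δQ = 0.0497 × 214.8 = 10.7.

10.7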